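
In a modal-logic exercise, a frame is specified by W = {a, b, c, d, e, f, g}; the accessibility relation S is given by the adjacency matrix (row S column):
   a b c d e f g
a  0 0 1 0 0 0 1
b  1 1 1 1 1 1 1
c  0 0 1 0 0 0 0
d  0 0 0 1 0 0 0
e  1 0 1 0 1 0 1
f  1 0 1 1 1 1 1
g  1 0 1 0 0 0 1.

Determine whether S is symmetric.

Symmetric: no — a S c but not c S a.

No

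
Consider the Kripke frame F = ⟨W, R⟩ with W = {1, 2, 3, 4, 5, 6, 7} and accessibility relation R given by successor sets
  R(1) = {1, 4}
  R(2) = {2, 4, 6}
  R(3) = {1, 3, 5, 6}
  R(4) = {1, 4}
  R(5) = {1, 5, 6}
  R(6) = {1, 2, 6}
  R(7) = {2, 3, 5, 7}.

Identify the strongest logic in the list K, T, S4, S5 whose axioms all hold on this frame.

Reflexive (axiom T): yes — every world is R-related to itself.
Transitive (axiom 4): no — 2 R 4 and 4 R 1, but not 2 R 1.
Euclidean (axiom 5): no — 2 R 4 and 2 R 6, but not 4 R 6.
So F validates K, T; S4 would additionally require R to be transitive. The strongest is T.

T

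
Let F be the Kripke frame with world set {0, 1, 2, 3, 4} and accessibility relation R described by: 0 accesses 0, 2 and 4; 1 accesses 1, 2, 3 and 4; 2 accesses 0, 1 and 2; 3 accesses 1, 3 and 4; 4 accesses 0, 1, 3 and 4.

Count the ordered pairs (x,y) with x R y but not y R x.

R is symmetric; there are no such tuples.

0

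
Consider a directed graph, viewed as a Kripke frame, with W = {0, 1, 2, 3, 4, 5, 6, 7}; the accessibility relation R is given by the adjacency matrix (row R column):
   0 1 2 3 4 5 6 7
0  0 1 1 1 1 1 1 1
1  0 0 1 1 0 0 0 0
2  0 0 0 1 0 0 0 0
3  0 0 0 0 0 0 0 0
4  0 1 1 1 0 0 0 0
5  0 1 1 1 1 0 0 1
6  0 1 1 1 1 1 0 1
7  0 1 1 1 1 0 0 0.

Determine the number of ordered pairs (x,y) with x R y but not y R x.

28

Enumerating: (0,1), (0,2), (0,3), (0,4), (0,5), (0,6), (0,7), (1,2), (1,3), (2,3), (4,1), (4,2), … and 16 more.
Total: 28.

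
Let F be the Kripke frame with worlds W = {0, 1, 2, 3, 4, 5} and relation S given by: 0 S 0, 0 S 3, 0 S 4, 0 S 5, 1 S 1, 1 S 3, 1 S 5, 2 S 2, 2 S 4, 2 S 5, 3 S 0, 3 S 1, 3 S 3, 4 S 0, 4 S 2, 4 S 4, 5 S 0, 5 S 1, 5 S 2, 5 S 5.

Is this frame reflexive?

Yes

Reflexive: yes — every world is S-related to itself.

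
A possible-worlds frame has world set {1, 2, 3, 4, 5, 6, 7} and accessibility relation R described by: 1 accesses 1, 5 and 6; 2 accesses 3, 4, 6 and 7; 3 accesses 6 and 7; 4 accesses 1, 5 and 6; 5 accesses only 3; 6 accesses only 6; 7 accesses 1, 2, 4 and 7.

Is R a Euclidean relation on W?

Euclidean: no — 1 R 5 and 1 R 6, but not 5 R 6.

No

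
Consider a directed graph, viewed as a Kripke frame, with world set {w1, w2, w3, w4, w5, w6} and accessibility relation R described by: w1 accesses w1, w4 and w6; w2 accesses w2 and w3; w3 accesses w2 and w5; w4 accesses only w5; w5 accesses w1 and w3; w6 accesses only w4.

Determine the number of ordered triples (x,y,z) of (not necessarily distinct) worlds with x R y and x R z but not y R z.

Enumerating: (w1,w4,w1), (w1,w4,w4), (w1,w4,w6), (w1,w6,w1), (w1,w6,w6), (w2,w3,w3), (w3,w2,w5), (w3,w5,w2), (w3,w5,w5), (w4,w5,w5), (w5,w1,w3), (w5,w3,w1), (w5,w3,w3), (w6,w4,w4).

14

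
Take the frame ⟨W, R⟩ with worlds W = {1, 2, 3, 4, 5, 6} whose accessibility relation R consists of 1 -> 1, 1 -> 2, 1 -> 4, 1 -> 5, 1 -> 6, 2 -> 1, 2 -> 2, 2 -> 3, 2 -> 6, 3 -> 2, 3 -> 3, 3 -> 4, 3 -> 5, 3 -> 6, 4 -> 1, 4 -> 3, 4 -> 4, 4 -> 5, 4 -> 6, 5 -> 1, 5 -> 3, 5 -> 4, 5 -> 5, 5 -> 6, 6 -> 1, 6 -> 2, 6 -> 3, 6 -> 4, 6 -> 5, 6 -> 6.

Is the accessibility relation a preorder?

Reflexive: yes — every world is R-related to itself.
Transitive: no — 1 R 2 and 2 R 3, but not 1 R 3.
So R is not a preorder.

No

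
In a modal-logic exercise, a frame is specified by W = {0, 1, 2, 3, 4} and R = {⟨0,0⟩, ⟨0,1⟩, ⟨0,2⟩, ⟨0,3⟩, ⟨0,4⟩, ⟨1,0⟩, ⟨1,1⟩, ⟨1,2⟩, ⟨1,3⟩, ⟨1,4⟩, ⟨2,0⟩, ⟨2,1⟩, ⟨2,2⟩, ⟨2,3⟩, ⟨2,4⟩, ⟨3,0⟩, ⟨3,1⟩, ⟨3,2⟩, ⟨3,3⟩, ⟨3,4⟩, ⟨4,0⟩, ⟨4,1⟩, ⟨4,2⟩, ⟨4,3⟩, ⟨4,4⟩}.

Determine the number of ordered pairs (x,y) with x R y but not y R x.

R is symmetric; there are no such tuples.

0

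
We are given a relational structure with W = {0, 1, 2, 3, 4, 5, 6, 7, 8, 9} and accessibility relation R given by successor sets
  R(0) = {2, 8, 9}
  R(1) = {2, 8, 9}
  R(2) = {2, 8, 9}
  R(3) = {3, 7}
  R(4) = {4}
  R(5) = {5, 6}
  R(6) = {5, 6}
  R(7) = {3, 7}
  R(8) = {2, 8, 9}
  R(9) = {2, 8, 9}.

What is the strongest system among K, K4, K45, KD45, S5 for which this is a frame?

Transitive (axiom 4): yes — every two-step R-path is closed by a direct edge.
Euclidean (axiom 5): yes — any two successors of a common world are R-related.
Serial (axiom D): yes — every world has a successor (e.g. 0 R 2).
Reflexive (axiom T): no — 0 is not related to itself.
So F validates K, K4, K45, KD45; S5 would additionally require R to be reflexive. The strongest is KD45.

KD45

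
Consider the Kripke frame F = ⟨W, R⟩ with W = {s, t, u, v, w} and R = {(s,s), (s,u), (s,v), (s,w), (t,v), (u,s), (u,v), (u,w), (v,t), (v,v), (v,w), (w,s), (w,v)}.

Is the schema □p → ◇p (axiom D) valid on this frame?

The schema D characterises exactly the serial frames.
Serial: yes — every world has a successor (e.g. s R s).

Yes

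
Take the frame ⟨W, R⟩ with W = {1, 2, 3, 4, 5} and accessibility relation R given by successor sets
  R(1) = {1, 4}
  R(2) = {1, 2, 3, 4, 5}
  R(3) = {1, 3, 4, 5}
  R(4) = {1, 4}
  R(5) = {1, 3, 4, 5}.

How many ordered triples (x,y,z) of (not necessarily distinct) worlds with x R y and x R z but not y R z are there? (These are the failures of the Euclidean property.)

Enumerating: (2,1,2), (2,1,3), (2,1,5), (2,3,2), (2,4,2), (2,4,3), (2,4,5), (2,5,2), (3,1,3), (3,1,5), (3,4,3), (3,4,5), (5,1,3), (5,1,5), (5,4,3), (5,4,5).

16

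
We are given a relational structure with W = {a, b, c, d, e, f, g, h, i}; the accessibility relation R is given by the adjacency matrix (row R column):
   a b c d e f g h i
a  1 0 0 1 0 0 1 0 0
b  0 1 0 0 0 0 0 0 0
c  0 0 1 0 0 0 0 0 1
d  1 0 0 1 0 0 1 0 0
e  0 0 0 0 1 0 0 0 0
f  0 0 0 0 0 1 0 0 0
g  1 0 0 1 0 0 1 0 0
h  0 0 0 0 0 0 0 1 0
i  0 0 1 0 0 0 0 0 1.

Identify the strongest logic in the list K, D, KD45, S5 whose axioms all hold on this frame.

Serial (axiom D): yes — every world has a successor (e.g. a R a).
Euclidean (axiom 5): yes — any two successors of a common world are R-related.
Transitive (axiom 4): yes — every two-step R-path is closed by a direct edge.
Reflexive (axiom T): yes — every world is R-related to itself.
So F validates K, D, KD45, S5. The strongest is S5.

S5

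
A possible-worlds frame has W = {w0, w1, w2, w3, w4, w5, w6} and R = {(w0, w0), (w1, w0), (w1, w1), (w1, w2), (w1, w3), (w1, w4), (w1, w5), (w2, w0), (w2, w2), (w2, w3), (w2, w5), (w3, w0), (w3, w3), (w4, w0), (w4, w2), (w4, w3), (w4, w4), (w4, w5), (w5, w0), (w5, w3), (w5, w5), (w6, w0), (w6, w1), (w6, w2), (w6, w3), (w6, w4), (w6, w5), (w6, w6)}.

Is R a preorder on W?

Yes

Reflexive: yes — every world is R-related to itself.
Transitive: yes — every two-step R-path is closed by a direct edge.
So R is a preorder.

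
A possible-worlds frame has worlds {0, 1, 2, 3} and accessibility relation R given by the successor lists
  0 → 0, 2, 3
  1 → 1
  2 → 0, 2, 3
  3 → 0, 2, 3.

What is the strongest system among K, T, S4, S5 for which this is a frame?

Reflexive (axiom T): yes — every world is R-related to itself.
Transitive (axiom 4): yes — every two-step R-path is closed by a direct edge.
Euclidean (axiom 5): yes — any two successors of a common world are R-related.
So F validates K, T, S4, S5. The strongest is S5.

S5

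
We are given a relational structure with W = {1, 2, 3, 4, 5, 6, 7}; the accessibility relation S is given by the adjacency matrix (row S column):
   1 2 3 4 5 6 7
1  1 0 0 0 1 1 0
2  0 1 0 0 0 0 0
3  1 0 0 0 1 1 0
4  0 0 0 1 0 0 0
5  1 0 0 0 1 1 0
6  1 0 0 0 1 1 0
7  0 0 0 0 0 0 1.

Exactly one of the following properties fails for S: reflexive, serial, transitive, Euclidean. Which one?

Reflexive: no — 3 is not related to itself.
Serial: yes — every world has a successor (e.g. 1 S 1).
Transitive: yes — every two-step S-path is closed by a direct edge.
Euclidean: yes — any two successors of a common world are S-related.
Only reflexive fails.

reflexive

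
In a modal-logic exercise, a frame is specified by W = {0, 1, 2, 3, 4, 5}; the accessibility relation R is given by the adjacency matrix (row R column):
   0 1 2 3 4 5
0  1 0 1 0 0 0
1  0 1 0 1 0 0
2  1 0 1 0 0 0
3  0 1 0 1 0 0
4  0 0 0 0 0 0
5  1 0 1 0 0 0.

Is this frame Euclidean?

Euclidean: yes — any two successors of a common world are R-related.

Yes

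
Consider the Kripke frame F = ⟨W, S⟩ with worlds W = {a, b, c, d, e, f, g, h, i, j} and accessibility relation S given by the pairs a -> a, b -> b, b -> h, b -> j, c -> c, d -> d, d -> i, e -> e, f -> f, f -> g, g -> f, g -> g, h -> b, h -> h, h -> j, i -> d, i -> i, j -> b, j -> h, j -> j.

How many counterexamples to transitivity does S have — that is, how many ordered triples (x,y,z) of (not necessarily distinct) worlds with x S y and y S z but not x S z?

0

S is transitive; there are no such tuples.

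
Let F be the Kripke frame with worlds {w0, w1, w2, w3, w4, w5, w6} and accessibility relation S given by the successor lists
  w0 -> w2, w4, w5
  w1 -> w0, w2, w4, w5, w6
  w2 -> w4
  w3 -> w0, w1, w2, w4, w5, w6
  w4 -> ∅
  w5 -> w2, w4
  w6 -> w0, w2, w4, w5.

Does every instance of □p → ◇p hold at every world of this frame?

Axiom D corresponds to the accessibility relation being serial.
Serial: no — w4 has no S-successor.

No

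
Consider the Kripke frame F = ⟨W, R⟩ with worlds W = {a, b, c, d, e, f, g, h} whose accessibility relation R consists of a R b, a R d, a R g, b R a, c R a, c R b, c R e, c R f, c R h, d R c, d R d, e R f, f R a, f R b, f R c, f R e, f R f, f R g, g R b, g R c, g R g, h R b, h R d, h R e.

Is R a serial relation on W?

Yes

Serial: yes — every world has a successor (e.g. a R b).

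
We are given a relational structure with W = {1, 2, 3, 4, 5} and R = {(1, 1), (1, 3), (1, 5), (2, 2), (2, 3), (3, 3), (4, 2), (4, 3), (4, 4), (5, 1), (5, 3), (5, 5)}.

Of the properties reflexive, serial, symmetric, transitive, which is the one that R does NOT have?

Reflexive: yes — every world is R-related to itself.
Serial: yes — every world has a successor (e.g. 1 R 1).
Symmetric: no — 1 R 3 but not 3 R 1.
Transitive: yes — every two-step R-path is closed by a direct edge.
Only symmetric fails.

symmetric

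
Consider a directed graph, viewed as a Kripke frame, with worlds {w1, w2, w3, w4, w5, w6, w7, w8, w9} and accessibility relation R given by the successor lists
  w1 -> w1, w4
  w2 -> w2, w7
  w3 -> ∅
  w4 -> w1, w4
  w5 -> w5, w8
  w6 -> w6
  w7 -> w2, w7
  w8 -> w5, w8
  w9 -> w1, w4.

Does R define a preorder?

Reflexive: no — w3 is not related to itself.
Transitive: yes — every two-step R-path is closed by a direct edge.
So R is not a preorder.

No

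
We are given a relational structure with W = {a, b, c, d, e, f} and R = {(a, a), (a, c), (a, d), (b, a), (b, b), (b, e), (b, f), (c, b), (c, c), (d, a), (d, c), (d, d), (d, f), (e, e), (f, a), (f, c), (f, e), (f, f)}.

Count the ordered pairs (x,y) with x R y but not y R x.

Enumerating: (a,c), (b,a), (b,e), (b,f), (c,b), (d,c), (d,f), (f,a), (f,c), (f,e).

10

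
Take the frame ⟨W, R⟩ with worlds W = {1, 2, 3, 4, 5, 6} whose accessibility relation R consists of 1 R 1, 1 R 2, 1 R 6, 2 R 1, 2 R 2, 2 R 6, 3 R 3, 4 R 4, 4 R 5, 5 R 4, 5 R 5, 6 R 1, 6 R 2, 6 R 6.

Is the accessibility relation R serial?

Serial: yes — every world has a successor (e.g. 1 R 1).

Yes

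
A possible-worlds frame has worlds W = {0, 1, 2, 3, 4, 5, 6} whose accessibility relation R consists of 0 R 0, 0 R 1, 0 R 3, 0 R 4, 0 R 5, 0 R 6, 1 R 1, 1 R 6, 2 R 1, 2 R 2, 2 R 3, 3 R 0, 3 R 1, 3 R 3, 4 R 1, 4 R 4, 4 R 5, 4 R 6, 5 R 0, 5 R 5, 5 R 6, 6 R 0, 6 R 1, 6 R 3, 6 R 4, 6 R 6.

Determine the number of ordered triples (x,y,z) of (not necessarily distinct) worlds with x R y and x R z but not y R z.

31

Enumerating: (0,1,0), (0,1,3), (0,1,4), (0,1,5), (0,3,4), (0,3,5), (0,3,6), (0,4,0), (0,4,3), (0,5,1), (0,5,3), (0,5,4), … and 19 more.
Total: 31.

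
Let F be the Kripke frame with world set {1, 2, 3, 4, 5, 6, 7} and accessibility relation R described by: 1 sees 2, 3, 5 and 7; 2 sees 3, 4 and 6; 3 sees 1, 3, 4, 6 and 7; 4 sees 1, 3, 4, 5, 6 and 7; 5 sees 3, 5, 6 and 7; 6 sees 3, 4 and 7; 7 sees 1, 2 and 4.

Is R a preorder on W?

No

Reflexive: no — 1 is not related to itself.
Transitive: no — 1 R 2 and 2 R 4, but not 1 R 4.
So R is not a preorder.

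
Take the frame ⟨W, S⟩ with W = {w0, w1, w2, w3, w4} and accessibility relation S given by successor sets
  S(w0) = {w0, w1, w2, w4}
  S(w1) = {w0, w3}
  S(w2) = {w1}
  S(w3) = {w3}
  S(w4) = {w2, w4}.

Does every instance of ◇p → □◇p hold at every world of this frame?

No

By correspondence theory, 5 is valid on a frame iff S is Euclidean.
Euclidean: no — w0 S w1 and w0 S w2, but not w1 S w2.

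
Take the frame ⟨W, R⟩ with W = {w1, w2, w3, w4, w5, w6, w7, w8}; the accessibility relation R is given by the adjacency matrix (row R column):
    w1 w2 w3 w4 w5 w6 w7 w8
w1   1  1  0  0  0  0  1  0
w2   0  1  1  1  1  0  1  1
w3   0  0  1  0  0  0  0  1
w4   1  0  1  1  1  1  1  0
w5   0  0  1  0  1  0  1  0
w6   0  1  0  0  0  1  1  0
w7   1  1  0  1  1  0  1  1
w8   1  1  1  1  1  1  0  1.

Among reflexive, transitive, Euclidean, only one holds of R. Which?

reflexive

Reflexive: yes — every world is R-related to itself.
Transitive: no — w1 R w2 and w2 R w3, but not w1 R w3.
Euclidean: no — w2 R w3 and w2 R w4, but not w3 R w4.
Only reflexive holds.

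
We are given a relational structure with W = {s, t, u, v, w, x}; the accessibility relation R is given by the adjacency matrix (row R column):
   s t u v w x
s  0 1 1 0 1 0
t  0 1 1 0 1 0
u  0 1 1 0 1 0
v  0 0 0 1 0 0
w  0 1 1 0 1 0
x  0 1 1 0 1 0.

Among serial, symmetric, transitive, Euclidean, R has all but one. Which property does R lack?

symmetric

Serial: yes — every world has a successor (e.g. s R t).
Symmetric: no — s R t but not t R s.
Transitive: yes — every two-step R-path is closed by a direct edge.
Euclidean: yes — any two successors of a common world are R-related.
Only symmetric fails.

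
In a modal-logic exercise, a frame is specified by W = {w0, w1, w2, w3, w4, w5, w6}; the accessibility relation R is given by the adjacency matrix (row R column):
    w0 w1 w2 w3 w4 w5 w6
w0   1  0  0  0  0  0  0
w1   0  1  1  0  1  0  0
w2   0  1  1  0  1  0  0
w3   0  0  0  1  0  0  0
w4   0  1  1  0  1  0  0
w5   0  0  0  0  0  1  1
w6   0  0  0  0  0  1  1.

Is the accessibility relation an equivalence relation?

Yes

Reflexive: yes — every world is R-related to itself.
Symmetric: yes — every pair in R has its reverse in R.
Transitive: yes — every two-step R-path is closed by a direct edge.
So R is an equivalence relation.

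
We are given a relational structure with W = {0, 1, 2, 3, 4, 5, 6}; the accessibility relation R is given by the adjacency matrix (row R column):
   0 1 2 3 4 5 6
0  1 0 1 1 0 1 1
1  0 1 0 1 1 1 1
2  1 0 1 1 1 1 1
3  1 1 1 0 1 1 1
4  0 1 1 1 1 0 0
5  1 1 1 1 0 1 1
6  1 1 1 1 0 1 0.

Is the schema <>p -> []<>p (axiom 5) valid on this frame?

No

By correspondence theory, 5 is valid on a frame iff R is Euclidean.
Euclidean: no — 1 R 4 and 1 R 5, but not 4 R 5.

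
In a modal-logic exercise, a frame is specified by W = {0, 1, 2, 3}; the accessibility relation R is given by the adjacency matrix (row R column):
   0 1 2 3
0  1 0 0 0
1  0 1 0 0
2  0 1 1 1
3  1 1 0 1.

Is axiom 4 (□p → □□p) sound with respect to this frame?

No

By correspondence theory, 4 is valid on a frame iff R is transitive.
Transitive: no — 2 R 3 and 3 R 0, but not 2 R 0.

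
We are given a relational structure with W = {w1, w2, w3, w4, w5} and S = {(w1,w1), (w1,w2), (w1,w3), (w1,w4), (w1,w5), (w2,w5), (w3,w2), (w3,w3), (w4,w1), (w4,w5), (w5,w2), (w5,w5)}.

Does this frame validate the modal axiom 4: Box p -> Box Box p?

By correspondence theory, 4 is valid on a frame iff S is transitive.
Transitive: no — w3 S w2 and w2 S w5, but not w3 S w5.

No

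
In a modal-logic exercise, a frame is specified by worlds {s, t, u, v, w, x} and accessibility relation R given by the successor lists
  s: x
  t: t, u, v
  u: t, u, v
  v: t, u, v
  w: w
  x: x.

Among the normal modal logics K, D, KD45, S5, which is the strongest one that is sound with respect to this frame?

Serial (axiom D): yes — every world has a successor (e.g. s R x).
Euclidean (axiom 5): yes — any two successors of a common world are R-related.
Transitive (axiom 4): yes — every two-step R-path is closed by a direct edge.
Reflexive (axiom T): no — s is not related to itself.
So F validates K, D, KD45; S5 would additionally require R to be reflexive. The strongest is KD45.

KD45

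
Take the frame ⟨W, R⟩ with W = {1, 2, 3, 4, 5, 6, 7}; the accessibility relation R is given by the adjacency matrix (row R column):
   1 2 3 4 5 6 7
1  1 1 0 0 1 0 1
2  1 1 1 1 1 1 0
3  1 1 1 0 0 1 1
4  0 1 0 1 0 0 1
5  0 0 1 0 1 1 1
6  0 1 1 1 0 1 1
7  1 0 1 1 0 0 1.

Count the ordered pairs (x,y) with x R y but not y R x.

8

Enumerating: (1,5), (2,5), (3,1), (5,3), (5,6), (5,7), (6,4), (6,7).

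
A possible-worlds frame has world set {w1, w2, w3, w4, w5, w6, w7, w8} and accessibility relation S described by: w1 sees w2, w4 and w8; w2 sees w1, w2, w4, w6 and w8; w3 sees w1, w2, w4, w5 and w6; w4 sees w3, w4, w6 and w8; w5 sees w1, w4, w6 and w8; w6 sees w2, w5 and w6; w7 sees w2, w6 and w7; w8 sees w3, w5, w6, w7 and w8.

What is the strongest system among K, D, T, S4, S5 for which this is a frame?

D

Serial (axiom D): yes — every world has a successor (e.g. w1 S w2).
Reflexive (axiom T): no — w1 is not related to itself.
Transitive (axiom 4): no — w1 S w2 and w2 S w6, but not w1 S w6.
Euclidean (axiom 5): no — w1 S w4 and w1 S w2, but not w4 S w2.
So F validates K, D; T would additionally require S to be reflexive. The strongest is D.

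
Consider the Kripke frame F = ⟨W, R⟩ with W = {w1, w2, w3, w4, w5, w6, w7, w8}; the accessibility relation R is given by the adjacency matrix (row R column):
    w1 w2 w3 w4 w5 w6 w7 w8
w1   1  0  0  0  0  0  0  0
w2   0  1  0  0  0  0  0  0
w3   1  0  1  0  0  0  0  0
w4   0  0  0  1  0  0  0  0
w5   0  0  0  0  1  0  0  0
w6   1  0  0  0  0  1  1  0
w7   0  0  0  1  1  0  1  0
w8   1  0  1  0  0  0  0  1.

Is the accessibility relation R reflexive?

Yes

Reflexive: yes — every world is R-related to itself.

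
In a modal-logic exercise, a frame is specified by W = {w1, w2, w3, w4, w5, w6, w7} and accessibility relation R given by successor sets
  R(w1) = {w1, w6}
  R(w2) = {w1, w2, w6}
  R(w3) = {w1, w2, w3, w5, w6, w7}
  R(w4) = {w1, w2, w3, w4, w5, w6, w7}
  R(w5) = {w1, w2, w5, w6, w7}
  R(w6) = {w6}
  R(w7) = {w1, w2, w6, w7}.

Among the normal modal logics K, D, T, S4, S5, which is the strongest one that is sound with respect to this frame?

S4

Serial (axiom D): yes — every world has a successor (e.g. w1 R w1).
Reflexive (axiom T): yes — every world is R-related to itself.
Transitive (axiom 4): yes — every two-step R-path is closed by a direct edge.
Euclidean (axiom 5): no — w2 R w6 and w2 R w1, but not w6 R w1.
So F validates K, D, T, S4; S5 would additionally require R to be Euclidean. The strongest is S4.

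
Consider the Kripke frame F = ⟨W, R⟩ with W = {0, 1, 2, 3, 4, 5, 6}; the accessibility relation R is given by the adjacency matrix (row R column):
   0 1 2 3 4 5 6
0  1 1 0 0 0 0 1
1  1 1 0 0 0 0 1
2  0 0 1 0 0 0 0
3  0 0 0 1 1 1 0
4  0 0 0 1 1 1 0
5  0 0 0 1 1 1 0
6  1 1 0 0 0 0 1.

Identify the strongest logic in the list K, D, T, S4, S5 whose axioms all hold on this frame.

Serial (axiom D): yes — every world has a successor (e.g. 0 R 0).
Reflexive (axiom T): yes — every world is R-related to itself.
Transitive (axiom 4): yes — every two-step R-path is closed by a direct edge.
Euclidean (axiom 5): yes — any two successors of a common world are R-related.
So F validates K, D, T, S4, S5. The strongest is S5.

S5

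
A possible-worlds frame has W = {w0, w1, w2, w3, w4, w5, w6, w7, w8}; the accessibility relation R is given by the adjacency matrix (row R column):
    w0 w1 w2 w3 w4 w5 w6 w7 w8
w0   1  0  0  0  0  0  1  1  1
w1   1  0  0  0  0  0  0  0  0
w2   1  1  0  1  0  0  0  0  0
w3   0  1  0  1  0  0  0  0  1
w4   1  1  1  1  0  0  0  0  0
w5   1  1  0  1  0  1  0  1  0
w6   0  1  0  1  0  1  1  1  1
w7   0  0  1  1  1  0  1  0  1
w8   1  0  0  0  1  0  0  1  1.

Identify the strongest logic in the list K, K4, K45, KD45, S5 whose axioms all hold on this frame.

K

Transitive (axiom 4): no — w0 R w6 and w6 R w1, but not w0 R w1.
Euclidean (axiom 5): no — w0 R w8 and w0 R w6, but not w8 R w6.
Serial (axiom D): yes — every world has a successor (e.g. w0 R w0).
Reflexive (axiom T): no — w1 is not related to itself.
So F validates K; K4 would additionally require R to be transitive. The strongest is K.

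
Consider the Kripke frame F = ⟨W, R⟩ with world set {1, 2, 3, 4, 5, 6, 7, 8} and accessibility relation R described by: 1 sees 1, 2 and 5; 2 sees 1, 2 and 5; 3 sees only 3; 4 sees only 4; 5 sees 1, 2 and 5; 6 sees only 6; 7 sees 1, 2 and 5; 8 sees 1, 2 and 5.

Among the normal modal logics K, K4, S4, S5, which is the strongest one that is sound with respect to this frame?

K4

Transitive (axiom 4): yes — every two-step R-path is closed by a direct edge.
Reflexive (axiom T): no — 7 is not related to itself.
Euclidean (axiom 5): yes — any two successors of a common world are R-related.
So F validates K, K4; S4 would additionally require R to be reflexive. The strongest is K4.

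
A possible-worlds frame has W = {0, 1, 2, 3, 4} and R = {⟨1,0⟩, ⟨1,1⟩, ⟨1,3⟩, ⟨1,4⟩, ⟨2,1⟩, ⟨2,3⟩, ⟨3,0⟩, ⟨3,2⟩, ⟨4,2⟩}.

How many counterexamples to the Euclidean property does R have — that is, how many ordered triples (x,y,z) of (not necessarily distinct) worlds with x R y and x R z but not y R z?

Enumerating: (1,0,0), (1,0,1), (1,0,3), (1,0,4), (1,3,1), (1,3,3), (1,3,4), (1,4,0), (1,4,1), (1,4,3), (1,4,4), (2,3,1), (2,3,3), (3,0,0), (3,0,2), (3,2,0), (3,2,2), (4,2,2).

18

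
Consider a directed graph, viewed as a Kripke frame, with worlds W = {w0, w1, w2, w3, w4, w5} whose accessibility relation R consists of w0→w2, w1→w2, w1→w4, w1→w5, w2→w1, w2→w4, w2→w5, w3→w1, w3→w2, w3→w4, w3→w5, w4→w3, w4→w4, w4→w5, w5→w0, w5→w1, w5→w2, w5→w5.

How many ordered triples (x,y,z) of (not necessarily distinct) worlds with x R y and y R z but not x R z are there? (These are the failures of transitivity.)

20

Enumerating: (w0,w2,w1), (w0,w2,w4), (w0,w2,w5), (w1,w2,w1), (w1,w4,w3), (w1,w5,w0), (w1,w5,w1), (w2,w1,w2), (w2,w4,w3), (w2,w5,w0), (w2,w5,w2), (w3,w4,w3), … and 8 more.
Total: 20.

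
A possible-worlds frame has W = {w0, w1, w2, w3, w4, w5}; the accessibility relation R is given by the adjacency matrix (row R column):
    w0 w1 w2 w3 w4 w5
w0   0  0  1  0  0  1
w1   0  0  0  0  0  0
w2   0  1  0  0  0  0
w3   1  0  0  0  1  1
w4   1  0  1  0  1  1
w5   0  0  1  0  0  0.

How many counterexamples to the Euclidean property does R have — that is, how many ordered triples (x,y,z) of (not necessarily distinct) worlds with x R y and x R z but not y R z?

Enumerating: (w0,w2,w2), (w0,w2,w5), (w0,w5,w5), (w2,w1,w1), (w3,w0,w0), (w3,w0,w4), (w3,w5,w0), (w3,w5,w4), (w3,w5,w5), (w4,w0,w0), (w4,w0,w4), (w4,w2,w0), … and 7 more.
Total: 19.

19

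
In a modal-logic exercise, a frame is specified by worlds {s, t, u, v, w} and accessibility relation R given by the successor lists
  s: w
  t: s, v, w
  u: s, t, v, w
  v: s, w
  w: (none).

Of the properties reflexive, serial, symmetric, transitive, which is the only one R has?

Reflexive: no — s is not related to itself.
Serial: no — w has no R-successor.
Symmetric: no — s R w but not w R s.
Transitive: yes — every two-step R-path is closed by a direct edge.
Only transitive holds.

transitive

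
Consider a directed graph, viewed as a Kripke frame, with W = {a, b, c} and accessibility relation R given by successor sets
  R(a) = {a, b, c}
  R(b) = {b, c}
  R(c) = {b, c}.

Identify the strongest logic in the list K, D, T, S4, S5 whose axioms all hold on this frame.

S4

Serial (axiom D): yes — every world has a successor (e.g. a R a).
Reflexive (axiom T): yes — every world is R-related to itself.
Transitive (axiom 4): yes — every two-step R-path is closed by a direct edge.
Euclidean (axiom 5): no — a R b and a R a, but not b R a.
So F validates K, D, T, S4; S5 would additionally require R to be Euclidean. The strongest is S4.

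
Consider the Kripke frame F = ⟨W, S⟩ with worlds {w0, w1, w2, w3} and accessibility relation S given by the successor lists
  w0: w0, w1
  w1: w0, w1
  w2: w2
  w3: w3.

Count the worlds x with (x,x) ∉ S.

0

S is reflexive; there are no such worlds.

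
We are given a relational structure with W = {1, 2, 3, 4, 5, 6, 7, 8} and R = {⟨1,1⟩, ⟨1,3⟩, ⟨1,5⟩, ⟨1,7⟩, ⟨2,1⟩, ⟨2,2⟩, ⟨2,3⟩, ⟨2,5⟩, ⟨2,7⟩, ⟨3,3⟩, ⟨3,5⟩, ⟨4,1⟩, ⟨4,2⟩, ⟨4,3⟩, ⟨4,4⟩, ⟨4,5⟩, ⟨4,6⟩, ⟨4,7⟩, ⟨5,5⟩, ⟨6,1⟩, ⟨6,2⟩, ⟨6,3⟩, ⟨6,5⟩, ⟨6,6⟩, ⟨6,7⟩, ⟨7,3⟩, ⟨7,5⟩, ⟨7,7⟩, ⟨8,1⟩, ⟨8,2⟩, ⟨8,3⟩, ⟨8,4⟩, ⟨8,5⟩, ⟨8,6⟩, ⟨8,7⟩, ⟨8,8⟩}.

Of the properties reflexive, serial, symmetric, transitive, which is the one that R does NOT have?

Reflexive: yes — every world is R-related to itself.
Serial: yes — every world has a successor (e.g. 1 R 1).
Symmetric: no — 1 R 3 but not 3 R 1.
Transitive: yes — every two-step R-path is closed by a direct edge.
Only symmetric fails.

symmetric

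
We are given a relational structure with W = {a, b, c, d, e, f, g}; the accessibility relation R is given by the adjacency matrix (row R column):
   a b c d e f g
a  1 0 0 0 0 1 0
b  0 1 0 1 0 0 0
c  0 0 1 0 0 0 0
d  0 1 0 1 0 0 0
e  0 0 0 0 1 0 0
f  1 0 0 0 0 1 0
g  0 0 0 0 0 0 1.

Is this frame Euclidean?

Yes

Euclidean: yes — any two successors of a common world are R-related.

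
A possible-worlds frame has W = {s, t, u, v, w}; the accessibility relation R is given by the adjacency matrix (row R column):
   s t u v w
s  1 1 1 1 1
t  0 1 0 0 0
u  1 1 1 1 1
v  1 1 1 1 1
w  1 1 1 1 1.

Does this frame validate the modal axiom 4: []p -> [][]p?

Yes

By correspondence theory, 4 is valid on a frame iff R is transitive.
Transitive: yes — every two-step R-path is closed by a direct edge.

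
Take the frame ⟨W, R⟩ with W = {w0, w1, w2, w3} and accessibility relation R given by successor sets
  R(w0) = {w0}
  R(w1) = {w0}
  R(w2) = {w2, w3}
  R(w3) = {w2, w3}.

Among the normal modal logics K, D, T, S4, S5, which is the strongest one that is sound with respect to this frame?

D

Serial (axiom D): yes — every world has a successor (e.g. w0 R w0).
Reflexive (axiom T): no — w1 is not related to itself.
Transitive (axiom 4): yes — every two-step R-path is closed by a direct edge.
Euclidean (axiom 5): yes — any two successors of a common world are R-related.
So F validates K, D; T would additionally require R to be reflexive. The strongest is D.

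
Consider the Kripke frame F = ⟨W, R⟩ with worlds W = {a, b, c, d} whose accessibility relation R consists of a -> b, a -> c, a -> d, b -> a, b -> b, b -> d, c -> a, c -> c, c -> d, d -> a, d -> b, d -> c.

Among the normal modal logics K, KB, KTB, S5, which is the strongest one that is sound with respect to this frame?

Symmetric (axiom B): yes — every pair in R has its reverse in R.
Reflexive (axiom T): no — a is not related to itself.
Euclidean (axiom 5): no — a R b and a R c, but not b R c.
So F validates K, KB; KTB would additionally require R to be reflexive. The strongest is KB.

KB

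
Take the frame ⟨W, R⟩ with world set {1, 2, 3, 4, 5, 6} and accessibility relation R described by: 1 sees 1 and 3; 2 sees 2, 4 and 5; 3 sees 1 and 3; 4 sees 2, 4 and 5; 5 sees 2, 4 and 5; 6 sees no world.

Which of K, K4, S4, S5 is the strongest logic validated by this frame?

Transitive (axiom 4): yes — every two-step R-path is closed by a direct edge.
Reflexive (axiom T): no — 6 is not related to itself.
Euclidean (axiom 5): yes — any two successors of a common world are R-related.
So F validates K, K4; S4 would additionally require R to be reflexive. The strongest is K4.

K4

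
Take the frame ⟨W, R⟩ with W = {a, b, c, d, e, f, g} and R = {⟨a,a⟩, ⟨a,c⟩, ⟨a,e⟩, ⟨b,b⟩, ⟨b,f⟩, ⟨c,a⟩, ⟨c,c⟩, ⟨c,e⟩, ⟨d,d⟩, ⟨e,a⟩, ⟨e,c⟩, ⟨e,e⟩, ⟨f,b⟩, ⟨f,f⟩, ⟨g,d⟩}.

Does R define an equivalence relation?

Reflexive: no — g is not related to itself.
Symmetric: no — g R d but not d R g.
Transitive: yes — every two-step R-path is closed by a direct edge.
So R is not an equivalence relation.

No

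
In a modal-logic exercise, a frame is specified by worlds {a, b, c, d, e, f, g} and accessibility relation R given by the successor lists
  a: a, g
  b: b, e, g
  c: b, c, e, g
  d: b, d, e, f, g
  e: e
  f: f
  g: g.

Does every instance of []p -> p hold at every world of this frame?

Yes

By correspondence theory, T is valid on a frame iff R is reflexive.
Reflexive: yes — every world is R-related to itself.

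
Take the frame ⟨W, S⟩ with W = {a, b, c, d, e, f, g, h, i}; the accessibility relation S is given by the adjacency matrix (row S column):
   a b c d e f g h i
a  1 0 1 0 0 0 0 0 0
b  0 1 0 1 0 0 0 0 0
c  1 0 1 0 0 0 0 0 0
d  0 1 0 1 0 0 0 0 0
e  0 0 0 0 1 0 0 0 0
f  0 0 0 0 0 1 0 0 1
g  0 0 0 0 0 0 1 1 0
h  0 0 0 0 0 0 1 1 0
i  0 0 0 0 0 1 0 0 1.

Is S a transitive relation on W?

Yes

Transitive: yes — every two-step S-path is closed by a direct edge.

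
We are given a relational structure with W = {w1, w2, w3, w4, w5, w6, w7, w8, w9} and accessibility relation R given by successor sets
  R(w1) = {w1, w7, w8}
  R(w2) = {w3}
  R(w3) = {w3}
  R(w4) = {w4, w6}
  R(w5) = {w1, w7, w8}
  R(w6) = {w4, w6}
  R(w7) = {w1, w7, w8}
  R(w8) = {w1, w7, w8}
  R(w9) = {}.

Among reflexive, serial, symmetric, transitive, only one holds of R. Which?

Reflexive: no — w2 is not related to itself.
Serial: no — w9 has no R-successor.
Symmetric: no — w2 R w3 but not w3 R w2.
Transitive: yes — every two-step R-path is closed by a direct edge.
Only transitive holds.

transitive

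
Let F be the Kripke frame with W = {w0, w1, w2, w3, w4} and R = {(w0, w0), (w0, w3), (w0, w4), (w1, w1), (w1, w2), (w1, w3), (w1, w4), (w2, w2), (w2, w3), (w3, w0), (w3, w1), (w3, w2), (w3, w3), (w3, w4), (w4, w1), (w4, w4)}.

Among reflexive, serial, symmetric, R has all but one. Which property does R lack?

symmetric

Reflexive: yes — every world is R-related to itself.
Serial: yes — every world has a successor (e.g. w0 R w0).
Symmetric: no — w0 R w4 but not w4 R w0.
Only symmetric fails.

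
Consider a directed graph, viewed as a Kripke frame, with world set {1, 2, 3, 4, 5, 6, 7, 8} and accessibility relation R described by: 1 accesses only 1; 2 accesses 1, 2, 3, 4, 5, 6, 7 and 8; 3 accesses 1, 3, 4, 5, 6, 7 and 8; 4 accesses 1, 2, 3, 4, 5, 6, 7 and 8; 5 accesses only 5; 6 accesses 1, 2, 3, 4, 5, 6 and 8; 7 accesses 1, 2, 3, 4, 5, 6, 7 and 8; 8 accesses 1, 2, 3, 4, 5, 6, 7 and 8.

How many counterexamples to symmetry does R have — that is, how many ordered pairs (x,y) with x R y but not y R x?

Enumerating: (2,1), (2,3), (2,5), (3,1), (3,5), (4,1), (4,5), (6,1), (6,5), (7,1), (7,5), (7,6), (8,1), (8,5).

14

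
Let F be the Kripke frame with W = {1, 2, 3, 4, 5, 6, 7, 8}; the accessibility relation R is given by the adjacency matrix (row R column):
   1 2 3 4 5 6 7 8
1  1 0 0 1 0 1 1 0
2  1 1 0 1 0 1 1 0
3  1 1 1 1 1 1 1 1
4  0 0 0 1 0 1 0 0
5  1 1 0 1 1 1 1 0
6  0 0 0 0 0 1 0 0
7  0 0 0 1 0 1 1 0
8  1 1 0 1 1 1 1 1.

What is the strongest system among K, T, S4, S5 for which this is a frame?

S4

Reflexive (axiom T): yes — every world is R-related to itself.
Transitive (axiom 4): yes — every two-step R-path is closed by a direct edge.
Euclidean (axiom 5): no — 1 R 4 and 1 R 7, but not 4 R 7.
So F validates K, T, S4; S5 would additionally require R to be Euclidean. The strongest is S4.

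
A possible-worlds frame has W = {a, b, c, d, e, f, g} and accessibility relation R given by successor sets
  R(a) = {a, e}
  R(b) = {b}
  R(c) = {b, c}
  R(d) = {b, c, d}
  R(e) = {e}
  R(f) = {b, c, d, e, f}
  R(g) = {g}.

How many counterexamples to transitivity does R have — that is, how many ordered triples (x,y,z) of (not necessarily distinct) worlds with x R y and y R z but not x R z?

0

R is transitive; there are no such tuples.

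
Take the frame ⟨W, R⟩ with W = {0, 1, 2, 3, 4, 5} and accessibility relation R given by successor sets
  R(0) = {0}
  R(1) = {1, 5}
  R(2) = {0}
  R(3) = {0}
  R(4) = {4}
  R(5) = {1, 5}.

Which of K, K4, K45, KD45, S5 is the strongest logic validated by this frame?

Transitive (axiom 4): yes — every two-step R-path is closed by a direct edge.
Euclidean (axiom 5): yes — any two successors of a common world are R-related.
Serial (axiom D): yes — every world has a successor (e.g. 0 R 0).
Reflexive (axiom T): no — 2 is not related to itself.
So F validates K, K4, K45, KD45; S5 would additionally require R to be reflexive. The strongest is KD45.

KD45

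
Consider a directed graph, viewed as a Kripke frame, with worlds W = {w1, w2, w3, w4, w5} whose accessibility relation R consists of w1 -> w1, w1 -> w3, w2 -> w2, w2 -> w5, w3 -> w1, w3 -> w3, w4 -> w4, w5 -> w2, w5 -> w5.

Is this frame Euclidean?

Euclidean: yes — any two successors of a common world are R-related.

Yes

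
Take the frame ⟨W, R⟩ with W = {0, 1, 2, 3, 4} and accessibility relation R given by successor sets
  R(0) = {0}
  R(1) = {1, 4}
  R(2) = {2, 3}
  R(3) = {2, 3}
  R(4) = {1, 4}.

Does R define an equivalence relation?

Reflexive: yes — every world is R-related to itself.
Symmetric: yes — every pair in R has its reverse in R.
Transitive: yes — every two-step R-path is closed by a direct edge.
So R is an equivalence relation.

Yes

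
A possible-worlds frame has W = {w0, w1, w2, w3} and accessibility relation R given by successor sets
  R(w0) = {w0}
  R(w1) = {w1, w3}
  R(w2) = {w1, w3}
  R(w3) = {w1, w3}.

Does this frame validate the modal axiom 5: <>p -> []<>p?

Yes

Axiom 5 corresponds to the accessibility relation being Euclidean.
Euclidean: yes — any two successors of a common world are R-related.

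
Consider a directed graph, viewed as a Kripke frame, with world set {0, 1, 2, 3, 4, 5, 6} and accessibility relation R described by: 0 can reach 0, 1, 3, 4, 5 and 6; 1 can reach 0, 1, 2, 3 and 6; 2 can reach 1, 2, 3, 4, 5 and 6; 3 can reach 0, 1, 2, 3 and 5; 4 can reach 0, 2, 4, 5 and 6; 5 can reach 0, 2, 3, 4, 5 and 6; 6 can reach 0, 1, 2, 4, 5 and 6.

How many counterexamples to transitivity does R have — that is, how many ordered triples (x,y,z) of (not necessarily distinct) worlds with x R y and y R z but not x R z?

38

Enumerating: (0,1,2), (0,3,2), (0,4,2), (0,5,2), (0,6,2), (1,0,4), (1,0,5), (1,2,4), (1,2,5), (1,3,5), (1,6,4), (1,6,5), … and 26 more.
Total: 38.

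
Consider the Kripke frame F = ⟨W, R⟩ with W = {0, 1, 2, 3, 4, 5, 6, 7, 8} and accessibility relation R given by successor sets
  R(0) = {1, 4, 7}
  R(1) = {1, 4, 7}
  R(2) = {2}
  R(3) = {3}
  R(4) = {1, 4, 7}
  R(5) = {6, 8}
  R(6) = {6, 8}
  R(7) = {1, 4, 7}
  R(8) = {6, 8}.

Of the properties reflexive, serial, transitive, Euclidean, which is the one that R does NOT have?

reflexive

Reflexive: no — 0 is not related to itself.
Serial: yes — every world has a successor (e.g. 0 R 1).
Transitive: yes — every two-step R-path is closed by a direct edge.
Euclidean: yes — any two successors of a common world are R-related.
Only reflexive fails.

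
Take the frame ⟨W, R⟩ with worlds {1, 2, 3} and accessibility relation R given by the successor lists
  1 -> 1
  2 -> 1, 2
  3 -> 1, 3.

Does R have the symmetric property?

No

Symmetric: no — 2 R 1 but not 1 R 2.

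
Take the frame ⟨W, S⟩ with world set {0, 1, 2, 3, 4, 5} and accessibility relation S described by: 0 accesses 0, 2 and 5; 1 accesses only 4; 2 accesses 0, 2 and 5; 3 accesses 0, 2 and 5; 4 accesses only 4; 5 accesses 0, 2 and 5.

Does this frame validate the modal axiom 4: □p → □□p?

Yes

Axiom 4 corresponds to the accessibility relation being transitive.
Transitive: yes — every two-step S-path is closed by a direct edge.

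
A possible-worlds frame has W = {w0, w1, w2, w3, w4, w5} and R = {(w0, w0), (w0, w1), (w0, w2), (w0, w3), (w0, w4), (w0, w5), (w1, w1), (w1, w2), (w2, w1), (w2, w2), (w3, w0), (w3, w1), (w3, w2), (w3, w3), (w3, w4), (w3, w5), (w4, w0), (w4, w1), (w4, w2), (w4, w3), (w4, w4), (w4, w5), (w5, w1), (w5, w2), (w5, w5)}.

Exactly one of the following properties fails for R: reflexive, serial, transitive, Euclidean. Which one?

Euclidean

Reflexive: yes — every world is R-related to itself.
Serial: yes — every world has a successor (e.g. w0 R w0).
Transitive: yes — every two-step R-path is closed by a direct edge.
Euclidean: no — w0 R w1 and w0 R w3, but not w1 R w3.
Only Euclidean fails.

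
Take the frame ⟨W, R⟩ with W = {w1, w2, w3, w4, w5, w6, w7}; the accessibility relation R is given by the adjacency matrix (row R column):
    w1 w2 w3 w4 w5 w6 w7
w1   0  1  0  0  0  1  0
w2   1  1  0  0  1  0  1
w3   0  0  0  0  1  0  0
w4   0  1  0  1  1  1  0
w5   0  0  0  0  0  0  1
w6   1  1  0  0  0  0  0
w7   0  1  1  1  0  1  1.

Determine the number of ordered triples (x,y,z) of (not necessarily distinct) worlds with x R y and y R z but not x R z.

25

Enumerating: (w1,w2,w1), (w1,w2,w5), (w1,w2,w7), (w1,w6,w1), (w2,w1,w6), (w2,w7,w3), (w2,w7,w4), (w2,w7,w6), (w3,w5,w7), (w4,w2,w1), (w4,w2,w7), (w4,w5,w7), … and 13 more.
Total: 25.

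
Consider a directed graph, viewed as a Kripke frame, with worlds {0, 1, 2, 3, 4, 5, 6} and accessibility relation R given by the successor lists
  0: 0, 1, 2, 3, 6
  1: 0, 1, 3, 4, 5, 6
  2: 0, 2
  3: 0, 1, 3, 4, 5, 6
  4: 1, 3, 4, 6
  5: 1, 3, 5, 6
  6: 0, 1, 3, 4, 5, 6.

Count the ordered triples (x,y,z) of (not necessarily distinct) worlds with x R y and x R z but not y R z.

24

Enumerating: (0,1,2), (0,2,1), (0,2,3), (0,2,6), (0,3,2), (0,6,2), (1,0,4), (1,0,5), (1,4,0), (1,4,5), (1,5,0), (1,5,4), … and 12 more.
Total: 24.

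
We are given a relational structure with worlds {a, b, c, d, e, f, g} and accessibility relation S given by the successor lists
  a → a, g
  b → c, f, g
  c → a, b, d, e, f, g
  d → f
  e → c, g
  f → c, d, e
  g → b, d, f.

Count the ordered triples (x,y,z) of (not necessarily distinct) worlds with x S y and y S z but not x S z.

Enumerating: (a,g,b), (a,g,d), (a,g,f), (b,c,a), (b,c,b), (b,c,d), (b,c,e), (b,f,d), (b,f,e), (b,g,b), (b,g,d), (c,b,c), … and 23 more.
Total: 35.

35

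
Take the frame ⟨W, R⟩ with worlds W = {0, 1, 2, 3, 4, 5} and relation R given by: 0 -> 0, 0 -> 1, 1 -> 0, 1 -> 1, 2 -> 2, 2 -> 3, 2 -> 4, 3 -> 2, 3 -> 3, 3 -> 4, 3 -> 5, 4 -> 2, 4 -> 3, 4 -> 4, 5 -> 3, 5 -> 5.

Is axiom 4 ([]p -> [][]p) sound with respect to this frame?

No

The schema 4 characterises exactly the transitive frames.
Transitive: no — 2 R 3 and 3 R 5, but not 2 R 5.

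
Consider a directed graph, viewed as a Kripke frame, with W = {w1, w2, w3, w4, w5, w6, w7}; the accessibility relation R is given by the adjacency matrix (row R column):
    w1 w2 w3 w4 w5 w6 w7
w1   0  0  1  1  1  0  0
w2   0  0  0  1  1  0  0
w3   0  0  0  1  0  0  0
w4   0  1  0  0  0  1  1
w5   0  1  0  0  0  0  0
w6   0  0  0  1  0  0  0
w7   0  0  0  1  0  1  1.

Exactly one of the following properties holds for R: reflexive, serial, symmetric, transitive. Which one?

serial

Reflexive: no — w1 is not related to itself.
Serial: yes — every world has a successor (e.g. w1 R w3).
Symmetric: no — w1 R w3 but not w3 R w1.
Transitive: no — w1 R w4 and w4 R w2, but not w1 R w2.
Only serial holds.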